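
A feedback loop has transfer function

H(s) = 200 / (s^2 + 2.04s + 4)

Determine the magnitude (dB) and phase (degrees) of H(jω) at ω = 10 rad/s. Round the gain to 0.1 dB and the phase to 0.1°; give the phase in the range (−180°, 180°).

6.2 dB, -168.0°

At s = jω = j10:
quadratic: (j10)² + 2.04·j10 + 4 = -96 + j20.4 → |·| ≈ 98.144, ∠ ≈ 168.00°
|H| = 200 / 98.144 ≈ 2.0378
Gain = 20 log₁₀(2.0378) ≈ 6.18 dB
∠H = 0.00° − 168.00° = -168.00°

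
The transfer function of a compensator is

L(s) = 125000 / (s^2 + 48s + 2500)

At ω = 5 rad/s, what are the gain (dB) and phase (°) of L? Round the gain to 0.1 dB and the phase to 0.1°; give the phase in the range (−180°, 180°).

At s = jω = j5:
quadratic: (j5)² + 48·j5 + 2500 = 2475 + j240 → |·| ≈ 2486.6, ∠ ≈ 5.54°
|L| = 125000 / 2486.6 ≈ 50.269
Gain = 20 log₁₀(50.269) ≈ 34.03 dB
∠L = 0.00° − 5.54° = -5.54°

34.0 dB, -5.5°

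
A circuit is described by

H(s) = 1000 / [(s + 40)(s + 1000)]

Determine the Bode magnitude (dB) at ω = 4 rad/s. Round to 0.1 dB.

-32.1 dB

At s = jω = j4:
pole (s+40): 40 + j4 → |·| = √(40²+4²) = √1616 ≈ 40.2, ∠ = arctan(4/40) ≈ 5.71°
pole (s+1000): 1000 + j4 → |·| = √(1000²+4²) = √1000016 ≈ 1000, ∠ = arctan(4/1000) ≈ 0.23°
|H| = 1000 / 40200 ≈ 0.024876
Gain = 20 log₁₀(0.024876) ≈ -32.08 dB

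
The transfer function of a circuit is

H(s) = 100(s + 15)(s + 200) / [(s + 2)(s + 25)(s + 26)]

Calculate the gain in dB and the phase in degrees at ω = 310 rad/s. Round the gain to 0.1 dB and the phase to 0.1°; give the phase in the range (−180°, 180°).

At s = jω = j310:
zero (s+15): 15 + j310 → |·| = √(15²+310²) = √96325 ≈ 310.36, ∠ = arctan(310/15) ≈ 87.23°
zero (s+200): 200 + j310 → |·| = √(200²+310²) = √136100 ≈ 368.92, ∠ = arctan(310/200) ≈ 57.17°
pole (s+2): 2 + j310 → |·| = √(2²+310²) = √96104 ≈ 310.01, ∠ = arctan(310/2) ≈ 89.63°
pole (s+25): 25 + j310 → |·| = √(25²+310²) = √96725 ≈ 311.01, ∠ = arctan(310/25) ≈ 85.39°
pole (s+26): 26 + j310 → |·| = √(26²+310²) = √96776 ≈ 311.09, ∠ = arctan(310/26) ≈ 85.21°
|H| = 100 · 1.145e+05 / 2.9994e+07 ≈ 0.38174
Gain = 20 log₁₀(0.38174) ≈ -8.36 dB
∠H = 144.40° − 260.23° = -115.83°

-8.4 dB, -115.8°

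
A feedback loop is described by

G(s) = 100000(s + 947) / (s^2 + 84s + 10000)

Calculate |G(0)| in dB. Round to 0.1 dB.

79.5 dB

G(0) = 100000·947 / 10000 = 9470
20 log₁₀(9470) ≈ 79.53 dB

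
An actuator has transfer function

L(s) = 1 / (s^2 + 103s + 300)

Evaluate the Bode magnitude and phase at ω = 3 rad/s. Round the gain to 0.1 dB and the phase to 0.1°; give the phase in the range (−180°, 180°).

-52.6 dB, -46.7°

Substitute s = j3:
Numerator: 1 = 1 + j0
Denominator: (j3)^2 + 103(j3) + 300 = 291 + j309
|N| = √(1² + 0²) ≈ 1, ∠N ≈ 0.00°
|D| = √(291² + 309²) ≈ 424.45, ∠D ≈ 46.72°
|L| = 1 / 424.45 ≈ 0.002356
Gain = 20 log₁₀(0.002356) ≈ -52.56 dB
∠L = 0.00° − 46.72° = -46.72°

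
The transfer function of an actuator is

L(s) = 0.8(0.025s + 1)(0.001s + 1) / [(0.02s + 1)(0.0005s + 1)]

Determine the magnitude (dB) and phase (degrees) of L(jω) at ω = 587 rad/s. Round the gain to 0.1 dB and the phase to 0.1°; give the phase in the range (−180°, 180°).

0.9 dB, 15.0°

At ω = 587 rad/s:
zero (1 + j587·0.025) = 1 + j14.675 → |·| ≈ 14.709, ∠ ≈ 86.10°
zero (1 + j587·0.001) = 1 + j0.587 → |·| ≈ 1.1596, ∠ ≈ 30.41°
pole (1 + j587·0.02) = 1 + j11.74 → |·| ≈ 11.783, ∠ ≈ 85.13°
pole (1 + j587·0.0005) = 1 + j0.2935 → |·| ≈ 1.0422, ∠ ≈ 16.36°
|L| = 0.8 · 14.709 · 1.1596 / (11.783 · 1.0422) ≈ 1.1112
Gain = 20 log₁₀(1.1112) ≈ 0.92 dB
∠L = (86.10° + 30.41°) − (85.13° + 16.36°) = 15.02°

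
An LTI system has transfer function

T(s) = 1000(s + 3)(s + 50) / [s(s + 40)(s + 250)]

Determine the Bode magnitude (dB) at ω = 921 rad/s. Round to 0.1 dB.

At s = jω = j921:
zero (s+3): 3 + j921 → |·| = √(3²+921²) = √848250 ≈ 921, ∠ = arctan(921/3) ≈ 89.81°
zero (s+50): 50 + j921 → |·| = √(50²+921²) = √850741 ≈ 922.36, ∠ = arctan(921/50) ≈ 86.89°
pole (s+40): 40 + j921 → |·| = √(40²+921²) = √849841 ≈ 921.87, ∠ = arctan(921/40) ≈ 87.51°
pole (s+250): 250 + j921 → |·| = √(250²+921²) = √910741 ≈ 954.33, ∠ = arctan(921/250) ≈ 74.81°
pole at origin: |s| = 921, ∠ = 90.00° (in denominator)
|T| = 1000 · 8.4949e+05 / 8.1027e+08 ≈ 1.0484
Gain = 20 log₁₀(1.0484) ≈ 0.41 dB

0.4 dB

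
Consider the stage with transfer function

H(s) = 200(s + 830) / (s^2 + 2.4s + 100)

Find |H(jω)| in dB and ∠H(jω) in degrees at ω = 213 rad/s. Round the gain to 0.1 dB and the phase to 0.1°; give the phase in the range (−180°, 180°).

At s = jω = j213:
zero (s+830): 830 + j213 → |·| = √(830²+213²) = √734269 ≈ 856.89, ∠ = arctan(213/830) ≈ 14.39°
quadratic: (j213)² + 2.4·j213 + 100 = -45269 + j511.2 → |·| ≈ 45272, ∠ ≈ 179.35°
|H| = 200 · 856.89 / 45272 ≈ 3.7855
Gain = 20 log₁₀(3.7855) ≈ 11.56 dB
∠H = 14.39° − 179.35° = -164.96°

11.6 dB, -165.0°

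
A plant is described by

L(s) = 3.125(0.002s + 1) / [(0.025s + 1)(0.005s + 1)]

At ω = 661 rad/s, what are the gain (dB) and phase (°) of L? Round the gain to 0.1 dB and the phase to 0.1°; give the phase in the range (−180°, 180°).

-20.9 dB, -106.8°

At ω = 661 rad/s:
zero (1 + j661·0.002) = 1 + j1.322 → |·| ≈ 1.6576, ∠ ≈ 52.90°
pole (1 + j661·0.025) = 1 + j16.525 → |·| ≈ 16.555, ∠ ≈ 86.54°
pole (1 + j661·0.005) = 1 + j3.305 → |·| ≈ 3.453, ∠ ≈ 73.17°
|L| = 3.125 · 1.6576 / (16.555 · 3.453) ≈ 0.090616
Gain = 20 log₁₀(0.090616) ≈ -20.86 dB
∠L = (52.90°) − (86.54° + 73.17°) = -106.81°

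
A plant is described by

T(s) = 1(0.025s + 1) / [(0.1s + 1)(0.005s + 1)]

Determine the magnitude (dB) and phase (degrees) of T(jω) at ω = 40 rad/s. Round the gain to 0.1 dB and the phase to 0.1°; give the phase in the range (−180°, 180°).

At ω = 40 rad/s:
zero (1 + j40·0.025) = 1 + j1 → |·| ≈ 1.4142, ∠ ≈ 45.00°
pole (1 + j40·0.1) = 1 + j4 → |·| ≈ 4.1231, ∠ ≈ 75.96°
pole (1 + j40·0.005) = 1 + j0.2 → |·| ≈ 1.0198, ∠ ≈ 11.31°
|T| = 1 · 1.4142 / (4.1231 · 1.0198) ≈ 0.33633
Gain = 20 log₁₀(0.33633) ≈ -9.46 dB
∠T = (45.00°) − (75.96° + 11.31°) = -42.27°

-9.5 dB, -42.3°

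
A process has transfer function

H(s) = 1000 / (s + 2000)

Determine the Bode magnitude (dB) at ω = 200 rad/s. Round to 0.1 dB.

-6.1 dB

Substitute s = j200:
Numerator: 1000 = 1000 + j0
Denominator: (j200) + 2000 = 2000 + j200
|N| = √(1000² + 0²) ≈ 1000, ∠N ≈ 0.00°
|D| = √(2000² + 200²) ≈ 2010, ∠D ≈ 5.71°
|H| = 1000 / 2010 ≈ 0.49751
Gain = 20 log₁₀(0.49751) ≈ -6.06 dB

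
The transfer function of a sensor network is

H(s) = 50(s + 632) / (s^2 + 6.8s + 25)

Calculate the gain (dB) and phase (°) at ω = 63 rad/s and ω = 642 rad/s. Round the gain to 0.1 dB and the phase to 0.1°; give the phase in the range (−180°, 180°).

At s = jω = j63:
zero (s+632): 632 + j63 → |·| = √(632²+63²) = √403393 ≈ 635.13, ∠ = arctan(63/632) ≈ 5.69°
quadratic: (j63)² + 6.8·j63 + 25 = -3944 + j428.4 → |·| ≈ 3967.2, ∠ ≈ 173.80°
|H| = 50 · 635.13 / 3967.2 ≈ 8.0048
Gain = 20 log₁₀(8.0048) ≈ 18.07 dB
∠H = 5.69° − 173.80° = -168.11°

At s = jω = j642:
zero (s+632): 632 + j642 → |·| = √(632²+642²) = √811588 ≈ 900.88, ∠ = arctan(642/632) ≈ 45.45°
quadratic: (j642)² + 6.8·j642 + 25 = -412139 + j4365.6 → |·| ≈ 4.1216e+05, ∠ ≈ 179.39°
|H| = 50 · 900.88 / 4.1216e+05 ≈ 0.10929
Gain = 20 log₁₀(0.10929) ≈ -19.23 dB
∠H = 45.45° − 179.39° = -133.94°

ω = 63: 18.1 dB, -168.1°; ω = 642: -19.2 dB, -133.9°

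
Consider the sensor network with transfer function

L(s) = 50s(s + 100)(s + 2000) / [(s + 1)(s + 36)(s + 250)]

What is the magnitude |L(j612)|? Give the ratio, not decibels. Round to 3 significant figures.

At s = jω = j612:
zero (s+100): 100 + j612 → |·| = √(100²+612²) = √384544 ≈ 620.12, ∠ = arctan(612/100) ≈ 80.72°
zero (s+2000): 2000 + j612 → |·| = √(2000²+612²) = √4374544 ≈ 2091.5, ∠ = arctan(612/2000) ≈ 17.01°
zero at origin: s = j612 → |·| = 612, ∠ = 90.00°
pole (s+1): 1 + j612 → |·| = √(1²+612²) = √374545 ≈ 612, ∠ = arctan(612/1) ≈ 89.91°
pole (s+36): 36 + j612 → |·| = √(36²+612²) = √375840 ≈ 613.06, ∠ = arctan(612/36) ≈ 86.63°
pole (s+250): 250 + j612 → |·| = √(250²+612²) = √437044 ≈ 661.09, ∠ = arctan(612/250) ≈ 67.78°
|L| = 50 · 7.9375e+08 / 2.4804e+08 ≈ 160

160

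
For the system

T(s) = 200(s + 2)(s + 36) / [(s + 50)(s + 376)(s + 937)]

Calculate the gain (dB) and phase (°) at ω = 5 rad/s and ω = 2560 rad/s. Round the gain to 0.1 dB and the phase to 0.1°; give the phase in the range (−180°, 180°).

At s = jω = j5:
zero (s+2): 2 + j5 → |·| = √(2²+5²) = √29 ≈ 5.3852, ∠ = arctan(5/2) ≈ 68.20°
zero (s+36): 36 + j5 → |·| = √(36²+5²) = √1321 ≈ 36.346, ∠ = arctan(5/36) ≈ 7.91°
pole (s+50): 50 + j5 → |·| = √(50²+5²) = √2525 ≈ 50.249, ∠ = arctan(5/50) ≈ 5.71°
pole (s+376): 376 + j5 → |·| = √(376²+5²) = √141401 ≈ 376.03, ∠ = arctan(5/376) ≈ 0.76°
pole (s+937): 937 + j5 → |·| = √(937²+5²) = √877994 ≈ 937.01, ∠ = arctan(5/937) ≈ 0.31°
|T| = 200 · 195.73 / 1.7705e+07 ≈ 0.002211
Gain = 20 log₁₀(0.002211) ≈ -53.11 dB
∠T = 76.11° − 6.78° = 69.33°

At s = jω = j2560:
zero (s+2): 2 + j2560 → |·| = √(2²+2560²) = √6553604 ≈ 2560, ∠ = arctan(2560/2) ≈ 89.96°
zero (s+36): 36 + j2560 → |·| = √(36²+2560²) = √6554896 ≈ 2560.3, ∠ = arctan(2560/36) ≈ 89.19°
pole (s+50): 50 + j2560 → |·| = √(50²+2560²) = √6556100 ≈ 2560.5, ∠ = arctan(2560/50) ≈ 88.88°
pole (s+376): 376 + j2560 → |·| = √(376²+2560²) = √6694976 ≈ 2587.5, ∠ = arctan(2560/376) ≈ 81.64°
pole (s+937): 937 + j2560 → |·| = √(937²+2560²) = √7431569 ≈ 2726.1, ∠ = arctan(2560/937) ≈ 69.90°
|T| = 200 · 6.5544e+06 / 1.8061e+10 ≈ 0.072581
Gain = 20 log₁₀(0.072581) ≈ -22.78 dB
∠T = 179.15° − 240.42° = -61.27°

ω = 5: -53.1 dB, 69.3°; ω = 2560: -22.8 dB, -61.3°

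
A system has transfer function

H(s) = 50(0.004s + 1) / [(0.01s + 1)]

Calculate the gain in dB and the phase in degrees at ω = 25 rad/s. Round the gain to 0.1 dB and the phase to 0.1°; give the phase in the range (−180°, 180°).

At ω = 25 rad/s:
zero (1 + j25·0.004) = 1 + j0.1 → |·| ≈ 1.005, ∠ ≈ 5.71°
pole (1 + j25·0.01) = 1 + j0.25 → |·| ≈ 1.0308, ∠ ≈ 14.04°
|H| = 50 · 1.005 / (1.0308) ≈ 48.749
Gain = 20 log₁₀(48.749) ≈ 33.76 dB
∠H = (5.71°) − (14.04°) = -8.33°

33.8 dB, -8.3°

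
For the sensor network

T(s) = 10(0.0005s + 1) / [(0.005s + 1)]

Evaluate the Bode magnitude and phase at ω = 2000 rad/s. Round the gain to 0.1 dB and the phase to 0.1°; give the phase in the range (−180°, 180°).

At ω = 2000 rad/s:
zero (1 + j2000·0.0005) = 1 + j1 → |·| ≈ 1.4142, ∠ ≈ 45.00°
pole (1 + j2000·0.005) = 1 + j10 → |·| ≈ 10.05, ∠ ≈ 84.29°
|T| = 10 · 1.4142 / (10.05) ≈ 1.4072
Gain = 20 log₁₀(1.4072) ≈ 2.97 dB
∠T = (45.00°) − (84.29°) = -39.29°

3.0 dB, -39.3°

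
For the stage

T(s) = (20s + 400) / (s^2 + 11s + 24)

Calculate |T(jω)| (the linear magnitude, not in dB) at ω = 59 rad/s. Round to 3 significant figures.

Substitute s = j59:
Numerator: 20(j59) + 400 = 400 + j1180
Denominator: (j59)^2 + 11(j59) + 24 = -3457 + j649
|N| = √(400² + 1180²) ≈ 1246, ∠N ≈ 71.27°
|D| = √(3457² + 649²) ≈ 3517.4, ∠D ≈ 169.37°
|T| = 1246 / 3517.4 ≈ 0.35424

0.354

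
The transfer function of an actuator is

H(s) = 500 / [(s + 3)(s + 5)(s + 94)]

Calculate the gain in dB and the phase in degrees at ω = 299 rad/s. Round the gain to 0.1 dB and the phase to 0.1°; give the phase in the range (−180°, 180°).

-95.0 dB, 109.0°

At s = jω = j299:
pole (s+3): 3 + j299 → |·| = √(3²+299²) = √89410 ≈ 299.02, ∠ = arctan(299/3) ≈ 89.43°
pole (s+5): 5 + j299 → |·| = √(5²+299²) = √89426 ≈ 299.04, ∠ = arctan(299/5) ≈ 89.04°
pole (s+94): 94 + j299 → |·| = √(94²+299²) = √98237 ≈ 313.43, ∠ = arctan(299/94) ≈ 72.55°
|H| = 500 / 2.8027e+07 ≈ 1.784e-05
Gain = 20 log₁₀(1.784e-05) ≈ -94.97 dB
∠H = 0.00° − 251.02° = -251.02° ≡ 108.98° (principal value)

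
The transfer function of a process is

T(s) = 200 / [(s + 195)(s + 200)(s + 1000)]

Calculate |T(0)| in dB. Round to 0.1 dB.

-105.8 dB

T(0) = 200 / (195·200·1000) ≈ 5.1282e-06
20 log₁₀(5.1282e-06) ≈ -105.80 dB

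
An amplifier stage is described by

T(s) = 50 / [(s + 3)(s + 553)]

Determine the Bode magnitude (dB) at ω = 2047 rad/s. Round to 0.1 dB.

-98.8 dB

At s = jω = j2047:
pole (s+3): 3 + j2047 → |·| = √(3²+2047²) = √4190218 ≈ 2047, ∠ = arctan(2047/3) ≈ 89.92°
pole (s+553): 553 + j2047 → |·| = √(553²+2047²) = √4496018 ≈ 2120.4, ∠ = arctan(2047/553) ≈ 74.88°
|T| = 50 / 4.3405e+06 ≈ 1.1519e-05
Gain = 20 log₁₀(1.1519e-05) ≈ -98.77 dB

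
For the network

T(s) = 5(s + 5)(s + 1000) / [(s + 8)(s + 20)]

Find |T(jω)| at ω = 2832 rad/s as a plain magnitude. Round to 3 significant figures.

At s = jω = j2832:
zero (s+5): 5 + j2832 → |·| = √(5²+2832²) = √8020249 ≈ 2832, ∠ = arctan(2832/5) ≈ 89.90°
zero (s+1000): 1000 + j2832 → |·| = √(1000²+2832²) = √9020224 ≈ 3003.4, ∠ = arctan(2832/1000) ≈ 70.55°
pole (s+8): 8 + j2832 → |·| = √(8²+2832²) = √8020288 ≈ 2832, ∠ = arctan(2832/8) ≈ 89.84°
pole (s+20): 20 + j2832 → |·| = √(20²+2832²) = √8020624 ≈ 2832.1, ∠ = arctan(2832/20) ≈ 89.60°
|T| = 5 · 8.5056e+06 / 8.0205e+06 ≈ 5.3024

5.30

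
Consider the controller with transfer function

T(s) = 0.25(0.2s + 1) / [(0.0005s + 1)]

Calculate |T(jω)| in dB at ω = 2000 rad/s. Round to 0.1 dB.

37.0 dB

At ω = 2000 rad/s:
zero (1 + j2000·0.2) = 1 + j400 → |·| ≈ 400, ∠ ≈ 89.86°
pole (1 + j2000·0.0005) = 1 + j1 → |·| ≈ 1.4142, ∠ ≈ 45.00°
|T| = 0.25 · 400 / (1.4142) ≈ 70.711
Gain = 20 log₁₀(70.711) ≈ 36.99 dB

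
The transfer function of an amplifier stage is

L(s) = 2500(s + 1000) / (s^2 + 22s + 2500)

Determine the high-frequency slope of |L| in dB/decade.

-20 dB/decade

Each pole contributes −20 dB/decade at high frequency; each zero contributes +20 dB/decade.
Net: 1 zero(s) − 2 pole(s) → -20 dB/decade.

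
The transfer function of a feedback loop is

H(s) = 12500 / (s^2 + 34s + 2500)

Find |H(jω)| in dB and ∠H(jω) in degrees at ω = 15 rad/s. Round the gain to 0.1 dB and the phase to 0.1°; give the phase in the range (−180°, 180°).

At s = jω = j15:
quadratic: (j15)² + 34·j15 + 2500 = 2275 + j510 → |·| ≈ 2331.5, ∠ ≈ 12.64°
|H| = 12500 / 2331.5 ≈ 5.3614
Gain = 20 log₁₀(5.3614) ≈ 14.59 dB
∠H = 0.00° − 12.64° = -12.64°

14.6 dB, -12.6°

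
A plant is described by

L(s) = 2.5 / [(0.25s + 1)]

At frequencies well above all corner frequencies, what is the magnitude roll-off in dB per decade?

-20 dB/decade

Each pole contributes −20 dB/decade at high frequency; each zero contributes +20 dB/decade.
Net: 0 zero(s) − 1 pole(s) → -20 dB/decade.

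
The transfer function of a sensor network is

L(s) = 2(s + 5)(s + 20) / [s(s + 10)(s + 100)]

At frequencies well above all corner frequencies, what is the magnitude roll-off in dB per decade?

Each pole contributes −20 dB/decade at high frequency; each zero contributes +20 dB/decade.
Net: 2 zero(s) − 3 pole(s) → -20 dB/decade.

-20 dB/decade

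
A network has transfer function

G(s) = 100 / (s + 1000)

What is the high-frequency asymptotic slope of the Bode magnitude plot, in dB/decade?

Each pole contributes −20 dB/decade at high frequency; each zero contributes +20 dB/decade.
Net: 0 zero(s) − 1 pole(s) → -20 dB/decade.

-20 dB/decade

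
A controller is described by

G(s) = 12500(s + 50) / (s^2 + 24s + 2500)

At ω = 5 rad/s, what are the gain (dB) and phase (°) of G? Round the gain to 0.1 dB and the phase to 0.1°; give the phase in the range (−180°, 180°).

At s = jω = j5:
zero (s+50): 50 + j5 → |·| = √(50²+5²) = √2525 ≈ 50.249, ∠ = arctan(5/50) ≈ 5.71°
quadratic: (j5)² + 24·j5 + 2500 = 2475 + j120 → |·| ≈ 2477.9, ∠ ≈ 2.78°
|G| = 12500 · 50.249 / 2477.9 ≈ 253.49
Gain = 20 log₁₀(253.49) ≈ 48.08 dB
∠G = 5.71° − 2.78° = 2.93°

48.1 dB, 2.9°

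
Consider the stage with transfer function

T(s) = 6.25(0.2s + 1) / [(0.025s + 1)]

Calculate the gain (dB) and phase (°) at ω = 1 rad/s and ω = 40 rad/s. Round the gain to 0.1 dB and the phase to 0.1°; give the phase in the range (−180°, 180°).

At ω = 1 rad/s:
zero (1 + j1·0.2) = 1 + j0.2 → |·| ≈ 1.0198, ∠ ≈ 11.31°
pole (1 + j1·0.025) = 1 + j0.025 → |·| ≈ 1.0003, ∠ ≈ 1.43°
|T| = 6.25 · 1.0198 / (1.0003) ≈ 6.3718
Gain = 20 log₁₀(6.3718) ≈ 16.09 dB
∠T = (11.31°) − (1.43°) = 9.88°

At ω = 40 rad/s:
zero (1 + j40·0.2) = 1 + j8 → |·| ≈ 8.0623, ∠ ≈ 82.87°
pole (1 + j40·0.025) = 1 + j1 → |·| ≈ 1.4142, ∠ ≈ 45.00°
|T| = 6.25 · 8.0623 / (1.4142) ≈ 35.631
Gain = 20 log₁₀(35.631) ≈ 31.04 dB
∠T = (82.87°) − (45.00°) = 37.87°

ω = 1: 16.1 dB, 9.9°; ω = 40: 31.0 dB, 37.9°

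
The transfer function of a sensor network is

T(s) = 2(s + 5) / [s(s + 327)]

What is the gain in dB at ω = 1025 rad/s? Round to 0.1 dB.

-54.6 dB

At s = jω = j1025:
zero (s+5): 5 + j1025 → |·| = √(5²+1025²) = √1050650 ≈ 1025, ∠ = arctan(1025/5) ≈ 89.72°
pole (s+327): 327 + j1025 → |·| = √(327²+1025²) = √1157554 ≈ 1075.9, ∠ = arctan(1025/327) ≈ 72.31°
pole at origin: |s| = 1025, ∠ = 90.00° (in denominator)
|T| = 2 · 1025 / 1.1028e+06 ≈ 0.0018589
Gain = 20 log₁₀(0.0018589) ≈ -54.61 dB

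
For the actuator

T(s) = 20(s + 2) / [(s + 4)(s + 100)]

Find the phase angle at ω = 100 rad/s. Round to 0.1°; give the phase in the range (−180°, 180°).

At s = jω = j100:
zero (s+2): 2 + j100 → |·| = √(2²+100²) = √10004 ≈ 100.02, ∠ = arctan(100/2) ≈ 88.85°
pole (s+4): 4 + j100 → |·| = √(4²+100²) = √10016 ≈ 100.08, ∠ = arctan(100/4) ≈ 87.71°
pole (s+100): 100 + j100 → |·| = √(100²+100²) = √20000 ≈ 141.42, ∠ = arctan(100/100) ≈ 45.00°
∠T = 88.85° − 132.71° = -43.86°

-43.9°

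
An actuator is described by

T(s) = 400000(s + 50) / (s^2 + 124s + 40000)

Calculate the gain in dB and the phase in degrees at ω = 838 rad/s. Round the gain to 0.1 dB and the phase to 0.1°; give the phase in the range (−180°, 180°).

54.0 dB, -84.5°

At s = jω = j838:
zero (s+50): 50 + j838 → |·| = √(50²+838²) = √704744 ≈ 839.49, ∠ = arctan(838/50) ≈ 86.59°
quadratic: (j838)² + 124·j838 + 40000 = -662244 + j103912 → |·| ≈ 6.7035e+05, ∠ ≈ 171.08°
|T| = 400000 · 839.49 / 6.7035e+05 ≈ 500.93
Gain = 20 log₁₀(500.93) ≈ 54.00 dB
∠T = 86.59° − 171.08° = -84.49°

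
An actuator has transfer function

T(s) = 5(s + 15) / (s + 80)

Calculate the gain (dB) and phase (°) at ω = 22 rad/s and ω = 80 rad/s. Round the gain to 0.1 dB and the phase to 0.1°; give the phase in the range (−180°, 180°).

ω = 22: 4.1 dB, 40.3°; ω = 80: 11.1 dB, 34.4°

At s = jω = j22:
zero (s+15): 15 + j22 → |·| = √(15²+22²) = √709 ≈ 26.627, ∠ = arctan(22/15) ≈ 55.71°
pole (s+80): 80 + j22 → |·| = √(80²+22²) = √6884 ≈ 82.97, ∠ = arctan(22/80) ≈ 15.38°
|T| = 5 · 26.627 / 82.97 ≈ 1.6046
Gain = 20 log₁₀(1.6046) ≈ 4.11 dB
∠T = 55.71° − 15.38° = 40.33°

At s = jω = j80:
zero (s+15): 15 + j80 → |·| = √(15²+80²) = √6625 ≈ 81.394, ∠ = arctan(80/15) ≈ 79.38°
pole (s+80): 80 + j80 → |·| = √(80²+80²) = √12800 ≈ 113.14, ∠ = arctan(80/80) ≈ 45.00°
|T| = 5 · 81.394 / 113.14 ≈ 3.597
Gain = 20 log₁₀(3.597) ≈ 11.12 dB
∠T = 79.38° − 45.00° = 34.38°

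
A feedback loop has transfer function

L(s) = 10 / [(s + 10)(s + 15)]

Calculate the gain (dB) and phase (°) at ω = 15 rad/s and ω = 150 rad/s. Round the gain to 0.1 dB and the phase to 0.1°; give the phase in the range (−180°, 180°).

ω = 15: -31.7 dB, -101.3°; ω = 150: -67.1 dB, -170.5°

At s = jω = j15:
pole (s+10): 10 + j15 → |·| = √(10²+15²) = √325 ≈ 18.028, ∠ = arctan(15/10) ≈ 56.31°
pole (s+15): 15 + j15 → |·| = √(15²+15²) = √450 ≈ 21.213, ∠ = arctan(15/15) ≈ 45.00°
|L| = 10 / 382.43 ≈ 0.026149
Gain = 20 log₁₀(0.026149) ≈ -31.65 dB
∠L = 0.00° − 101.31° = -101.31°

At s = jω = j150:
pole (s+10): 10 + j150 → |·| = √(10²+150²) = √22600 ≈ 150.33, ∠ = arctan(150/10) ≈ 86.19°
pole (s+15): 15 + j150 → |·| = √(15²+150²) = √22725 ≈ 150.75, ∠ = arctan(150/15) ≈ 84.29°
|L| = 10 / 22662 ≈ 0.00044127
Gain = 20 log₁₀(0.00044127) ≈ -67.11 dB
∠L = 0.00° − 170.48° = -170.48°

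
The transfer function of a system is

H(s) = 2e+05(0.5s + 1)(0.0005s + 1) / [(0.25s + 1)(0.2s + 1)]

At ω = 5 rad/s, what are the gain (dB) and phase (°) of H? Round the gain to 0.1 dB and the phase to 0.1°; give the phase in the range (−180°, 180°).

107.5 dB, -28.0°

At ω = 5 rad/s:
zero (1 + j5·0.5) = 1 + j2.5 → |·| ≈ 2.6926, ∠ ≈ 68.20°
zero (1 + j5·0.0005) = 1 + j0.0025 → |·| ≈ 1, ∠ ≈ 0.14°
pole (1 + j5·0.25) = 1 + j1.25 → |·| ≈ 1.6008, ∠ ≈ 51.34°
pole (1 + j5·0.2) = 1 + j1 → |·| ≈ 1.4142, ∠ ≈ 45.00°
|H| = 2e+05 · 2.6926 · 1 / (1.6008 · 1.4142) ≈ 2.3788e+05
Gain = 20 log₁₀(2.3788e+05) ≈ 107.53 dB
∠H = (68.20° + 0.14°) − (51.34° + 45.00°) = -28.00°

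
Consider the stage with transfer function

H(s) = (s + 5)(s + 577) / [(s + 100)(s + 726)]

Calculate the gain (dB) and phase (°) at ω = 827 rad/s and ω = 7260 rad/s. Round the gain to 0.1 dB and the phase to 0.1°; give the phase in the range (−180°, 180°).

ω = 827: -0.8 dB, 12.9°; ω = 7260: -0.0 dB, 1.9°

At s = jω = j827:
zero (s+5): 5 + j827 → |·| = √(5²+827²) = √683954 ≈ 827.02, ∠ = arctan(827/5) ≈ 89.65°
zero (s+577): 577 + j827 → |·| = √(577²+827²) = √1016858 ≈ 1008.4, ∠ = arctan(827/577) ≈ 55.10°
pole (s+100): 100 + j827 → |·| = √(100²+827²) = √693929 ≈ 833.02, ∠ = arctan(827/100) ≈ 83.11°
pole (s+726): 726 + j827 → |·| = √(726²+827²) = √1211005 ≈ 1100.5, ∠ = arctan(827/726) ≈ 48.72°
|H| = 1 · 8.3397e+05 / 9.1674e+05 ≈ 0.90971
Gain = 20 log₁₀(0.90971) ≈ -0.82 dB
∠H = 144.75° − 131.83° = 12.92°

At s = jω = j7260:
zero (s+5): 5 + j7260 → |·| = √(5²+7260²) = √52707625 ≈ 7260, ∠ = arctan(7260/5) ≈ 89.96°
zero (s+577): 577 + j7260 → |·| = √(577²+7260²) = √53040529 ≈ 7282.9, ∠ = arctan(7260/577) ≈ 85.46°
pole (s+100): 100 + j7260 → |·| = √(100²+7260²) = √52717600 ≈ 7260.7, ∠ = arctan(7260/100) ≈ 89.21°
pole (s+726): 726 + j7260 → |·| = √(726²+7260²) = √53234676 ≈ 7296.2, ∠ = arctan(7260/726) ≈ 84.29°
|H| = 1 · 5.2874e+07 / 5.2976e+07 ≈ 0.99807
Gain = 20 log₁₀(0.99807) ≈ -0.02 dB
∠H = 175.42° − 173.50° = 1.92°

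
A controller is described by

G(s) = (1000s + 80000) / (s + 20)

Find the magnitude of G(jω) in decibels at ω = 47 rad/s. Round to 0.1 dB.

Substitute s = j47:
Numerator: 1000(j47) + 80000 = 80000 + j47000
Denominator: (j47) + 20 = 20 + j47
|N| = √(80000² + 47000²) ≈ 92785, ∠N ≈ 30.43°
|D| = √(20² + 47²) ≈ 51.078, ∠D ≈ 66.95°
|G| = 92785 / 51.078 ≈ 1816.5
Gain = 20 log₁₀(1816.5) ≈ 65.18 dB

65.2 dB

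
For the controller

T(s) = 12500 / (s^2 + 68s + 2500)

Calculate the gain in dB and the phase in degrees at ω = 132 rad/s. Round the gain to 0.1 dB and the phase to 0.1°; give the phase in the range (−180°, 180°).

-2.9 dB, -149.0°

At s = jω = j132:
quadratic: (j132)² + 68·j132 + 2500 = -14924 + j8976 → |·| ≈ 17415, ∠ ≈ 148.98°
|T| = 12500 / 17415 ≈ 0.71777
Gain = 20 log₁₀(0.71777) ≈ -2.88 dB
∠T = 0.00° − 148.98° = -148.98°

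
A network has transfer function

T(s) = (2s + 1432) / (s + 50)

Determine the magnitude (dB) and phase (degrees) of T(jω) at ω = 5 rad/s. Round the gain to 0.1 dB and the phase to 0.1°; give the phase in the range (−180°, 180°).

Substitute s = j5:
Numerator: 2(j5) + 1432 = 1432 + j10
Denominator: (j5) + 50 = 50 + j5
|N| = √(1432² + 10²) ≈ 1432, ∠N ≈ 0.40°
|D| = √(50² + 5²) ≈ 50.249, ∠D ≈ 5.71°
|T| = 1432 / 50.249 ≈ 28.498
Gain = 20 log₁₀(28.498) ≈ 29.10 dB
∠T = 0.40° − 5.71° = -5.31°

29.1 dB, -5.3°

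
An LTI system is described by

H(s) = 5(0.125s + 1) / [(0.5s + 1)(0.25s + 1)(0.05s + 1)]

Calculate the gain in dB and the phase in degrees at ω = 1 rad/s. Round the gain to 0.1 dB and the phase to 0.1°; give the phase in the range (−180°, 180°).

12.8 dB, -36.3°

At ω = 1 rad/s:
zero (1 + j1·0.125) = 1 + j0.125 → |·| ≈ 1.0078, ∠ ≈ 7.13°
pole (1 + j1·0.5) = 1 + j0.5 → |·| ≈ 1.118, ∠ ≈ 26.57°
pole (1 + j1·0.25) = 1 + j0.25 → |·| ≈ 1.0308, ∠ ≈ 14.04°
pole (1 + j1·0.05) = 1 + j0.05 → |·| ≈ 1.0012, ∠ ≈ 2.86°
|H| = 5 · 1.0078 / (1.118 · 1.0308 · 1.0012) ≈ 4.3672
Gain = 20 log₁₀(4.3672) ≈ 12.80 dB
∠H = (7.13°) − (26.57° + 14.04° + 2.86°) = -36.34°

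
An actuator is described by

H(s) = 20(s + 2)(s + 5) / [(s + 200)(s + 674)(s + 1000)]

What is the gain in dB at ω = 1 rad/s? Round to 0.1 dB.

At s = jω = j1:
zero (s+2): 2 + j1 → |·| = √(2²+1²) = √5 ≈ 2.2361, ∠ = arctan(1/2) ≈ 26.57°
zero (s+5): 5 + j1 → |·| = √(5²+1²) = √26 ≈ 5.099, ∠ = arctan(1/5) ≈ 11.31°
pole (s+200): 200 + j1 → |·| = √(200²+1²) = √40001 ≈ 200, ∠ = arctan(1/200) ≈ 0.29°
pole (s+674): 674 + j1 → |·| = √(674²+1²) = √454277 ≈ 674, ∠ = arctan(1/674) ≈ 0.09°
pole (s+1000): 1000 + j1 → |·| = √(1000²+1²) = √1000001 ≈ 1000, ∠ = arctan(1/1000) ≈ 0.06°
|H| = 20 · 11.402 / 1.348e+08 ≈ 1.6917e-06
Gain = 20 log₁₀(1.6917e-06) ≈ -115.43 dB

-115.4 dB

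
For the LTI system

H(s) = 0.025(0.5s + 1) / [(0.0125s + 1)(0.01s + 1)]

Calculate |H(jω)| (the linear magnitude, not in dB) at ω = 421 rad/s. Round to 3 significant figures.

At ω = 421 rad/s:
zero (1 + j421·0.5) = 1 + j210.5 → |·| ≈ 210.5, ∠ ≈ 89.73°
pole (1 + j421·0.0125) = 1 + j5.2625 → |·| ≈ 5.3567, ∠ ≈ 79.24°
pole (1 + j421·0.01) = 1 + j4.21 → |·| ≈ 4.3271, ∠ ≈ 76.64°
|H| = 0.025 · 210.5 / (5.3567 · 4.3271) ≈ 0.22704

0.227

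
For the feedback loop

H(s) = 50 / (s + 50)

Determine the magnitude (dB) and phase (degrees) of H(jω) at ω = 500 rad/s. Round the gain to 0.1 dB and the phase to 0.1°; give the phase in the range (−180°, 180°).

-20.0 dB, -84.3°

At s = jω = j500:
pole (s+50): 50 + j500 → |·| = √(50²+500²) = √252500 ≈ 502.49, ∠ = arctan(500/50) ≈ 84.29°
|H| = 50 / 502.49 ≈ 0.099504
Gain = 20 log₁₀(0.099504) ≈ -20.04 dB
∠H = 0.00° − 84.29° = -84.29°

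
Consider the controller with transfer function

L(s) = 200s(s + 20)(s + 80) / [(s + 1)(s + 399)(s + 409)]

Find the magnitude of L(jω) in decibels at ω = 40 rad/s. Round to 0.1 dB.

13.7 dB

At s = jω = j40:
zero (s+20): 20 + j40 → |·| = √(20²+40²) = √2000 ≈ 44.721, ∠ = arctan(40/20) ≈ 63.43°
zero (s+80): 80 + j40 → |·| = √(80²+40²) = √8000 ≈ 89.443, ∠ = arctan(40/80) ≈ 26.57°
zero at origin: s = j40 → |·| = 40, ∠ = 90.00°
pole (s+1): 1 + j40 → |·| = √(1²+40²) = √1601 ≈ 40.012, ∠ = arctan(40/1) ≈ 88.57°
pole (s+399): 399 + j40 → |·| = √(399²+40²) = √160801 ≈ 401, ∠ = arctan(40/399) ≈ 5.72°
pole (s+409): 409 + j40 → |·| = √(409²+40²) = √168881 ≈ 410.95, ∠ = arctan(40/409) ≈ 5.59°
|L| = 200 · 1.6e+05 / 6.5936e+06 ≈ 4.8532
Gain = 20 log₁₀(4.8532) ≈ 13.72 dB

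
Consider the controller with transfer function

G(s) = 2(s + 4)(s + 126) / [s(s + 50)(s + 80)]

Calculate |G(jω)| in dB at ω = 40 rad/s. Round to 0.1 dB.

At s = jω = j40:
zero (s+4): 4 + j40 → |·| = √(4²+40²) = √1616 ≈ 40.2, ∠ = arctan(40/4) ≈ 84.29°
zero (s+126): 126 + j40 → |·| = √(126²+40²) = √17476 ≈ 132.2, ∠ = arctan(40/126) ≈ 17.61°
pole (s+50): 50 + j40 → |·| = √(50²+40²) = √4100 ≈ 64.031, ∠ = arctan(40/50) ≈ 38.66°
pole (s+80): 80 + j40 → |·| = √(80²+40²) = √8000 ≈ 89.443, ∠ = arctan(40/80) ≈ 26.57°
pole at origin: |s| = 40, ∠ = 90.00° (in denominator)
|G| = 2 · 5314.4 / 2.2908e+05 ≈ 0.046398
Gain = 20 log₁₀(0.046398) ≈ -26.67 dB

-26.7 dB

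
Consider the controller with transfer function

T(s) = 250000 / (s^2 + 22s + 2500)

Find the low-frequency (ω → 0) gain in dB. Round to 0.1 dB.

T(0) = 250000 / 2500 = 100
20 log₁₀(100) ≈ 40.00 dB

40.0 dB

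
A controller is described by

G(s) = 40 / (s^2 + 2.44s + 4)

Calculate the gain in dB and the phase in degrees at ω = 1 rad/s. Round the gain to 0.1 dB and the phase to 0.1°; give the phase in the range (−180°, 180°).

20.3 dB, -39.1°

At s = jω = j1:
quadratic: (j1)² + 2.44·j1 + 4 = 3 + j2.44 → |·| ≈ 3.867, ∠ ≈ 39.12°
|G| = 40 / 3.867 ≈ 10.344
Gain = 20 log₁₀(10.344) ≈ 20.29 dB
∠G = 0.00° − 39.12° = -39.12°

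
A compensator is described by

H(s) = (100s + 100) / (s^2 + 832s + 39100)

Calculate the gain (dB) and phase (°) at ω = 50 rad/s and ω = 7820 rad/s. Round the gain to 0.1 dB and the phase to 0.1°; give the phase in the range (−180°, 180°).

ω = 50: -20.9 dB, 40.2°; ω = 7820: -37.9 dB, -83.9°

Substitute s = j50:
Numerator: 100(j50) + 100 = 100 + j5000
Denominator: (j50)^2 + 832(j50) + 39100 = 36600 + j41600
|N| = √(100² + 5000²) ≈ 5001, ∠N ≈ 88.85°
|D| = √(36600² + 41600²) ≈ 55409, ∠D ≈ 48.66°
|H| = 5001 / 55409 ≈ 0.090256
Gain = 20 log₁₀(0.090256) ≈ -20.89 dB
∠H = 88.85° − 48.66° = 40.19°

Substitute s = j7820:
Numerator: 100(j7820) + 100 = 100 + j782000
Denominator: (j7820)^2 + 832(j7820) + 39100 = -61113300 + j6506240
|N| = √(100² + 782000²) ≈ 7.82e+05, ∠N ≈ 89.99°
|D| = √(61113300² + 6506240²) ≈ 6.1459e+07, ∠D ≈ 173.92°
|H| = 7.82e+05 / 6.1459e+07 ≈ 0.012724
Gain = 20 log₁₀(0.012724) ≈ -37.91 dB
∠H = 89.99° − 173.92° = -83.93°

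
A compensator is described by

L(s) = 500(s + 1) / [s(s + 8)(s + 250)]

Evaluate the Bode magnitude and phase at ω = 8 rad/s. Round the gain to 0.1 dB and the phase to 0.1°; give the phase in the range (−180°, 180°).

At s = jω = j8:
zero (s+1): 1 + j8 → |·| = √(1²+8²) = √65 ≈ 8.0623, ∠ = arctan(8/1) ≈ 82.87°
pole (s+8): 8 + j8 → |·| = √(8²+8²) = √128 ≈ 11.314, ∠ = arctan(8/8) ≈ 45.00°
pole (s+250): 250 + j8 → |·| = √(250²+8²) = √62564 ≈ 250.13, ∠ = arctan(8/250) ≈ 1.83°
pole at origin: |s| = 8, ∠ = 90.00° (in denominator)
|L| = 500 · 8.0623 / 22640 ≈ 0.17805
Gain = 20 log₁₀(0.17805) ≈ -14.99 dB
∠L = 82.87° − 136.83° = -53.96°

-15.0 dB, -54.0°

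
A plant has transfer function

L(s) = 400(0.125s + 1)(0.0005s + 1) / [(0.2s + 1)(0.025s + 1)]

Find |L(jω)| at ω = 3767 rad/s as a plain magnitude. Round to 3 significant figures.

At ω = 3767 rad/s:
zero (1 + j3767·0.125) = 1 + j470.875 → |·| ≈ 470.88, ∠ ≈ 89.88°
zero (1 + j3767·0.0005) = 1 + j1.8835 → |·| ≈ 2.1325, ∠ ≈ 62.03°
pole (1 + j3767·0.2) = 1 + j753.4 → |·| ≈ 753.4, ∠ ≈ 89.92°
pole (1 + j3767·0.025) = 1 + j94.175 → |·| ≈ 94.18, ∠ ≈ 89.39°
|L| = 400 · 470.88 · 2.1325 / (753.4 · 94.18) ≈ 5.6608

5.66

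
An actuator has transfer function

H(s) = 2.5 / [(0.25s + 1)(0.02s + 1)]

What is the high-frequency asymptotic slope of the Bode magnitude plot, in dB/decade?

-40 dB/decade

Each pole contributes −20 dB/decade at high frequency; each zero contributes +20 dB/decade.
Net: 0 zero(s) − 2 pole(s) → -40 dB/decade.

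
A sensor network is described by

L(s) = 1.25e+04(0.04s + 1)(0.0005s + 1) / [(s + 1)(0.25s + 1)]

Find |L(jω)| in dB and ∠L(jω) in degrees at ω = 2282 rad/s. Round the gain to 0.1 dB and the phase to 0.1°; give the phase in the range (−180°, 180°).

2.5 dB, -41.7°

At ω = 2282 rad/s:
zero (1 + j2282·0.04) = 1 + j91.28 → |·| ≈ 91.285, ∠ ≈ 89.37°
zero (1 + j2282·0.0005) = 1 + j1.141 → |·| ≈ 1.5172, ∠ ≈ 48.77°
pole (1 + j2282·1) = 1 + j2282 → |·| ≈ 2282, ∠ ≈ 89.97°
pole (1 + j2282·0.25) = 1 + j570.5 → |·| ≈ 570.5, ∠ ≈ 89.90°
|L| = 1.25e+04 · 91.285 · 1.5172 / (2282 · 570.5) ≈ 1.3298
Gain = 20 log₁₀(1.3298) ≈ 2.48 dB
∠L = (89.37° + 48.77°) − (89.97° + 89.90°) = -41.73°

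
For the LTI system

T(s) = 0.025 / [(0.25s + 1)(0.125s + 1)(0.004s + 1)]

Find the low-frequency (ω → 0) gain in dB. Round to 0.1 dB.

T(0) = 0.025 · 1 / 1 = 0.025
20 log₁₀(0.025) ≈ -32.04 dB

-32.0 dB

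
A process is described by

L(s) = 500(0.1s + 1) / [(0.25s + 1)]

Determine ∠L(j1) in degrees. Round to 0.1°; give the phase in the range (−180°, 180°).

At ω = 1 rad/s:
zero (1 + j1·0.1) = 1 + j0.1 → |·| ≈ 1.005, ∠ ≈ 5.71°
pole (1 + j1·0.25) = 1 + j0.25 → |·| ≈ 1.0308, ∠ ≈ 14.04°
∠L = (5.71°) − (14.04°) = -8.33°

-8.3°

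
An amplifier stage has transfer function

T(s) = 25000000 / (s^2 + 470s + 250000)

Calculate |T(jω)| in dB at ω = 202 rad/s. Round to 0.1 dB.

40.7 dB

At s = jω = j202:
quadratic: (j202)² + 470·j202 + 250000 = 209196 + j94940 → |·| ≈ 2.2973e+05, ∠ ≈ 24.41°
|T| = 25000000 / 2.2973e+05 ≈ 108.82
Gain = 20 log₁₀(108.82) ≈ 40.73 dB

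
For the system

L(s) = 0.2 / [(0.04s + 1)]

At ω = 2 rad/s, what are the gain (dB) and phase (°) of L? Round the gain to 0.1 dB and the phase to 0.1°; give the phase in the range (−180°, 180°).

-14.0 dB, -4.6°

At ω = 2 rad/s:
pole (1 + j2·0.04) = 1 + j0.08 → |·| ≈ 1.0032, ∠ ≈ 4.57°
|L| = 0.2 · 1 / (1.0032) ≈ 0.19936
Gain = 20 log₁₀(0.19936) ≈ -14.01 dB
∠L = (0°) − (4.57°) = -4.57°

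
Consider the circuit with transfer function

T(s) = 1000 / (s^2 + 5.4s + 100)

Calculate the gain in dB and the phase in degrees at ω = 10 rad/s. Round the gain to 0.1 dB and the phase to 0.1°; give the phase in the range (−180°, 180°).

At s = jω = j10:
quadratic: (j10)² + 5.4·j10 + 100 = 0 + j54 → |·| ≈ 54, ∠ ≈ 90.00°
|T| = 1000 / 54 ≈ 18.519
Gain = 20 log₁₀(18.519) ≈ 25.35 dB
∠T = 0.00° − 90.00° = -90.00°

25.4 dB, -90.0°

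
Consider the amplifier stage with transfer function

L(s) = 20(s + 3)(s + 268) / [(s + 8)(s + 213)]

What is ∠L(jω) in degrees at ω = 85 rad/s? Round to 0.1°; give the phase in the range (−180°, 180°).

-0.8°

At s = jω = j85:
zero (s+3): 3 + j85 → |·| = √(3²+85²) = √7234 ≈ 85.053, ∠ = arctan(85/3) ≈ 87.98°
zero (s+268): 268 + j85 → |·| = √(268²+85²) = √79049 ≈ 281.16, ∠ = arctan(85/268) ≈ 17.60°
pole (s+8): 8 + j85 → |·| = √(8²+85²) = √7289 ≈ 85.376, ∠ = arctan(85/8) ≈ 84.62°
pole (s+213): 213 + j85 → |·| = √(213²+85²) = √52594 ≈ 229.33, ∠ = arctan(85/213) ≈ 21.76°
∠L = 105.58° − 106.38° = -0.80°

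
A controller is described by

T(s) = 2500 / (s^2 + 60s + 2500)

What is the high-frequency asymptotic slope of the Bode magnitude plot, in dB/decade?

-40 dB/decade

Each pole contributes −20 dB/decade at high frequency; each zero contributes +20 dB/decade.
Net: 0 zero(s) − 2 pole(s) → -40 dB/decade.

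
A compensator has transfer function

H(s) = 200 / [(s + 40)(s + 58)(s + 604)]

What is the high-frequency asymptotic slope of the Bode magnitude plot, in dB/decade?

-60 dB/decade

Each pole contributes −20 dB/decade at high frequency; each zero contributes +20 dB/decade.
Net: 0 zero(s) − 3 pole(s) → -60 dB/decade.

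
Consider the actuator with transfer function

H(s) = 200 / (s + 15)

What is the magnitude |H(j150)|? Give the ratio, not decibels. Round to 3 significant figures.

Substitute s = j150:
Numerator: 200 = 200 + j0
Denominator: (j150) + 15 = 15 + j150
|N| = √(200² + 0²) ≈ 200, ∠N ≈ 0.00°
|D| = √(15² + 150²) ≈ 150.75, ∠D ≈ 84.29°
|H| = 200 / 150.75 ≈ 1.3267

1.33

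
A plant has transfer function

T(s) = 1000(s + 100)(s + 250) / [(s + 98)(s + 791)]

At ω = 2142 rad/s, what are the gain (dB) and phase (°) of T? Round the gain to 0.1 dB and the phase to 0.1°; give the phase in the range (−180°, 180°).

59.5 dB, 13.6°

At s = jω = j2142:
zero (s+100): 100 + j2142 → |·| = √(100²+2142²) = √4598164 ≈ 2144.3, ∠ = arctan(2142/100) ≈ 87.33°
zero (s+250): 250 + j2142 → |·| = √(250²+2142²) = √4650664 ≈ 2156.5, ∠ = arctan(2142/250) ≈ 83.34°
pole (s+98): 98 + j2142 → |·| = √(98²+2142²) = √4597768 ≈ 2144.2, ∠ = arctan(2142/98) ≈ 87.38°
pole (s+791): 791 + j2142 → |·| = √(791²+2142²) = √5213845 ≈ 2283.4, ∠ = arctan(2142/791) ≈ 69.73°
|T| = 1000 · 4.6242e+06 / 4.8961e+06 ≈ 944.47
Gain = 20 log₁₀(944.47) ≈ 59.50 dB
∠T = 170.67° − 157.11° = 13.56°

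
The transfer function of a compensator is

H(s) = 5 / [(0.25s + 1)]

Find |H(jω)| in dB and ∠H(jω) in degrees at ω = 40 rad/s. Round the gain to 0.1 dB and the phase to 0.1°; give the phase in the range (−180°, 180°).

-6.1 dB, -84.3°

At ω = 40 rad/s:
pole (1 + j40·0.25) = 1 + j10 → |·| ≈ 10.05, ∠ ≈ 84.29°
|H| = 5 · 1 / (10.05) ≈ 0.49751
Gain = 20 log₁₀(0.49751) ≈ -6.06 dB
∠H = (0°) − (84.29°) = -84.29°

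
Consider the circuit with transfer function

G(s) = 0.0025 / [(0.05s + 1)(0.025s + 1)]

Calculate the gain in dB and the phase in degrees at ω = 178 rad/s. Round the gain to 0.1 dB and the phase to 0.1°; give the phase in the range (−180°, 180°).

-84.3 dB, -160.9°

At ω = 178 rad/s:
pole (1 + j178·0.05) = 1 + j8.9 → |·| ≈ 8.956, ∠ ≈ 83.59°
pole (1 + j178·0.025) = 1 + j4.45 → |·| ≈ 4.561, ∠ ≈ 77.33°
|G| = 0.0025 · 1 / (8.956 · 4.561) ≈ 6.1202e-05
Gain = 20 log₁₀(6.1202e-05) ≈ -84.26 dB
∠G = (0°) − (83.59° + 77.33°) = -160.92°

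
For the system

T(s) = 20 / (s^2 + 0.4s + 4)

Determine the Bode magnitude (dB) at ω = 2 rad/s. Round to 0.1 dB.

28.0 dB

At s = jω = j2:
quadratic: (j2)² + 0.4·j2 + 4 = 0 + j0.8 → |·| ≈ 0.8, ∠ ≈ 90.00°
|T| = 20 / 0.8 ≈ 25
Gain = 20 log₁₀(25) ≈ 27.96 dB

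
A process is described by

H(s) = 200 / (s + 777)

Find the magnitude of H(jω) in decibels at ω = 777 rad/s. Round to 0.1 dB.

-14.8 dB

Substitute s = j777:
Numerator: 200 = 200 + j0
Denominator: (j777) + 777 = 777 + j777
|N| = √(200² + 0²) ≈ 200, ∠N ≈ 0.00°
|D| = √(777² + 777²) ≈ 1098.8, ∠D ≈ 45.00°
|H| = 200 / 1098.8 ≈ 0.18202
Gain = 20 log₁₀(0.18202) ≈ -14.80 dB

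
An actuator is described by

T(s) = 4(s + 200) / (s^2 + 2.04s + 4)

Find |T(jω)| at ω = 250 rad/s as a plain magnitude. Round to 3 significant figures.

0.0205

At s = jω = j250:
zero (s+200): 200 + j250 → |·| = √(200²+250²) = √102500 ≈ 320.16, ∠ = arctan(250/200) ≈ 51.34°
quadratic: (j250)² + 2.04·j250 + 4 = -62496 + j510 → |·| ≈ 62498, ∠ ≈ 179.53°
|T| = 4 · 320.16 / 62498 ≈ 0.020491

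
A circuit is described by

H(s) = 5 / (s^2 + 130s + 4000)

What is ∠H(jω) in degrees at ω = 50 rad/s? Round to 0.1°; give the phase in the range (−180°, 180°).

-77.0°

Substitute s = j50:
Numerator: 5 = 5 + j0
Denominator: (j50)^2 + 130(j50) + 4000 = 1500 + j6500
|N| = √(5² + 0²) ≈ 5, ∠N ≈ 0.00°
|D| = √(1500² + 6500²) ≈ 6670.8, ∠D ≈ 77.01°
∠H = 0.00° − 77.01° = -77.01°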